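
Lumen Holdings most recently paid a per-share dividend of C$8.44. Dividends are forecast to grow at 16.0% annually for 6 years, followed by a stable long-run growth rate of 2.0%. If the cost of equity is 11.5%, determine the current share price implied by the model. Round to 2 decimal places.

Two-stage DDM. Project D₁…D_6 at 0.16, terminal growth 0.02, discount at r = 0.115.
D_1 = 9.7904
D_2 = 11.3569
D_3 = 13.1740
D_4 = 15.2818
D_5 = 17.7269
D_6 = 20.5632
Terminal value at t=6: TV = D_7/(r−g) = 20.9744/(0.115−0.02) = 220.7837
P₀ = 9.7904/(1+0.115)^1 + 11.3569/(1+0.115)^2 + 13.1740/(1+0.115)^3 + 15.2818/(1+0.115)^4 + 17.7269/(1+0.115)^5 + 20.5632/(1+0.115)^6 + 220.7837/(1+0.115)^6 = 173.1936

C$173.19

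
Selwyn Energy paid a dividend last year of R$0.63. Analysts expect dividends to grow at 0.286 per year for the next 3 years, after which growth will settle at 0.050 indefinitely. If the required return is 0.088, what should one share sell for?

R$31.41

Two-stage DDM. Project D₁…D_3 at 0.286, terminal growth 0.05, discount at r = 0.088.
D_1 = 0.8102
D_2 = 1.0419
D_3 = 1.3399
Terminal value at t=3: TV = D_4/(r−g) = 1.4069/(0.088−0.05) = 37.0228
P₀ = 0.8102/(1+0.088)^1 + 1.0419/(1+0.088)^2 + 1.3399/(1+0.088)^3 + 37.0228/(1+0.088)^3 = 31.4115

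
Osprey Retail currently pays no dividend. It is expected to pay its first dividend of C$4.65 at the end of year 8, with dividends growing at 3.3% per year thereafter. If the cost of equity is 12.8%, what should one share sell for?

C$21.07

Deferred-dividend DDM. At t=7 the remaining stream is a growing perpetuity with first payment D_8 = 4.65.
V_7 = D_8/(r−g) = 4.65/(0.128−0.033) = 48.9474
P₀ = V_7/(1+r)^7 = 48.9474/(1+0.128)^7 = 21.0652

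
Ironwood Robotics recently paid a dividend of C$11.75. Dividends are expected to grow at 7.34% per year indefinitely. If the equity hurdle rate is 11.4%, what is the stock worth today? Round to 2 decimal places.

Gordon growth model: P₀ = D₁/(r − g). D₁ = 11.75 × (1 + 0.0734) = 12.6124.
P₀ = 12.6124 / (0.114 − 0.0734) = 12.6124 / 0.0406 = 310.6515

C$310.65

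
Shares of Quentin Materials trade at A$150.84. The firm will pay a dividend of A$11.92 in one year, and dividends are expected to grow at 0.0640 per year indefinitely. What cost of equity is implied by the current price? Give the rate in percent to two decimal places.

Rearranging the constant-growth DDM: r = D₁/P₀ + g.
r = 11.9200 / 150.84 + 0.064 = 0.07902 + 0.064 = 0.14302

14.30%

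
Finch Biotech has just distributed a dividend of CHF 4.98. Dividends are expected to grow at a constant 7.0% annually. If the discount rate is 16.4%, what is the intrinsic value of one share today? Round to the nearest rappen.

CHF 56.69

Gordon growth model: P₀ = D₁/(r − g). D₁ = 4.98 × (1 + 0.07) = 5.3286.
P₀ = 5.3286 / (0.164 − 0.07) = 5.3286 / 0.094 = 56.6872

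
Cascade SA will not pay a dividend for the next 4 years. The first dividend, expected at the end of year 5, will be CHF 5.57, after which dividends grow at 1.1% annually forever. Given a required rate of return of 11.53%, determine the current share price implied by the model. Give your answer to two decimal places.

CHF 34.51

Deferred-dividend DDM. At t=4 the remaining stream is a growing perpetuity with first payment D_5 = 5.57.
V_4 = D_5/(r−g) = 5.57/(0.1153−0.011) = 53.4036
P₀ = V_4/(1+r)^4 = 53.4036/(1+0.1153)^4 = 34.5147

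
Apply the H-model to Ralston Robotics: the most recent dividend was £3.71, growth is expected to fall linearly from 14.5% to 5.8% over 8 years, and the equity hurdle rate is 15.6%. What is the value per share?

H-model: P₀ = D₀[(1+g_L) + H(g_S−g_L)]/(r−g_L), with H = 8/2 = 4.
P₀ = 3.71 × [(1+0.058) + 4×(0.145−0.058)] / (0.156−0.058)
   = 3.71 × 1.4060 / 0.098 = 53.2271

£53.23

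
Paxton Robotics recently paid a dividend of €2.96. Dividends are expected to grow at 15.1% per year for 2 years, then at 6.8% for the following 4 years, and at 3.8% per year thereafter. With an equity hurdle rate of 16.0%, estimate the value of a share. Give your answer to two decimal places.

€33.19

Three-stage DDM. Project D₁…D_6; terminal Gordon value at t=6 with g = 0.038; discount at r = 0.16.
D_1 = 3.4070
D_2 = 3.9214
D_3 = 4.1881
D_4 = 4.4729
D_5 = 4.7770
D_6 = 5.1018
TV_6 = 5.2957/(0.16−0.038) = 43.4075
P₀ = Σ Dₜ/(1+r)ᵗ + TV_6/(1+r)^6 = 33.1894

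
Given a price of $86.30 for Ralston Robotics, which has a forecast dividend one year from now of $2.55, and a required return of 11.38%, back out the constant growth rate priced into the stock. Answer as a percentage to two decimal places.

From P₀ = D₁/(r − g), the implied growth is g = r − D₁/P₀.
g = 0.1138 − 2.55/86.30 = 0.1138 − 0.02955 = 0.08425

8.43%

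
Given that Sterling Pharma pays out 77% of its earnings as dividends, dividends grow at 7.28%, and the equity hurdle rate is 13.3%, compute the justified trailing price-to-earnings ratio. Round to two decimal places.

Justified trailing P/E = b(1+g)/(r−g) = 0.77×(1+0.0728)/(0.133−0.0728) = 13.7219

13.72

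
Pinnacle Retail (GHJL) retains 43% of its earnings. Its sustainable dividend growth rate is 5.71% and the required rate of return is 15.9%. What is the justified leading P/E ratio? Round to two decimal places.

Payout ratio b = 1 − 0.43 = 0.57.
Justified leading P/E = b/(r−g) = 0.57/(0.159−0.0571) = 5.5937

5.59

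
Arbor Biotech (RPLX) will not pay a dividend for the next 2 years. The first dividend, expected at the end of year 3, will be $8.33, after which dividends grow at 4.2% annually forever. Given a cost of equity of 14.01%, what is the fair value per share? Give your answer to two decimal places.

$65.33

Deferred-dividend DDM. At t=2 the remaining stream is a growing perpetuity with first payment D_3 = 8.33.
V_2 = D_3/(r−g) = 8.33/(0.1401−0.042) = 84.9134
P₀ = V_2/(1+r)^2 = 84.9134/(1+0.1401)^2 = 65.3266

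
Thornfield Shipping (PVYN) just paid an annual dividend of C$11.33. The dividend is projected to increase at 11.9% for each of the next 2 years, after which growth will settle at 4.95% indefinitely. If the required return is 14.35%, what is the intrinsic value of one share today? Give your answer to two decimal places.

C$143.07

Two-stage DDM. Project D₁…D_2 at 0.119, terminal growth 0.0495, discount at r = 0.1435.
D_1 = 12.6783
D_2 = 14.1870
Terminal value at t=2: TV = D_3/(r−g) = 14.8892/(0.1435−0.0495) = 158.3962
P₀ = 12.6783/(1+0.1435)^1 + 14.1870/(1+0.1435)^2 + 158.3962/(1+0.1435)^2 = 143.0727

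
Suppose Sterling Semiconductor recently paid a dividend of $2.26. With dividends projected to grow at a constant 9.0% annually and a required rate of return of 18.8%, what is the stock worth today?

$25.14

Gordon growth model: P₀ = D₁/(r − g). D₁ = 2.26 × (1 + 0.09) = 2.4634.
P₀ = 2.4634 / (0.188 − 0.09) = 2.4634 / 0.098 = 25.1367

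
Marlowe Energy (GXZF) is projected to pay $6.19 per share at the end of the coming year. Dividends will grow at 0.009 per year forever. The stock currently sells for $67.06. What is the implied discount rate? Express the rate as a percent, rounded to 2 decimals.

10.13%

Rearranging the constant-growth DDM: r = D₁/P₀ + g.
r = 6.1900 / 67.06 + 0.009 = 0.09231 + 0.009 = 0.10131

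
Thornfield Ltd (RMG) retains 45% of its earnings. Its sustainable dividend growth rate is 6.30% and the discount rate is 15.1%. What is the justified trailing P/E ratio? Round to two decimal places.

Payout ratio b = 1 − 0.45 = 0.55.
Justified trailing P/E = b(1+g)/(r−g) = 0.55×(1+0.063)/(0.151−0.063) = 6.6438

6.64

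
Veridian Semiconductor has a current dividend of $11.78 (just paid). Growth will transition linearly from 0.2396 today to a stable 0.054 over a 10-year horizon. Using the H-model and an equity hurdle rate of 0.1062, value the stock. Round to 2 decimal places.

H-model: P₀ = D₀[(1+g_L) + H(g_S−g_L)]/(r−g_L), with H = 10/2 = 5.
P₀ = 11.78 × [(1+0.054) + 5×(0.2396−0.054)] / (0.1062−0.054)
   = 11.78 × 1.9820 / 0.0522 = 447.2789

$447.28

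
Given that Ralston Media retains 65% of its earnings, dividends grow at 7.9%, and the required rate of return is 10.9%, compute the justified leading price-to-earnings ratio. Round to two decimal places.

11.67

Payout ratio b = 1 − 0.65 = 0.35.
Justified leading P/E = b/(r−g) = 0.35/(0.109−0.079) = 11.6667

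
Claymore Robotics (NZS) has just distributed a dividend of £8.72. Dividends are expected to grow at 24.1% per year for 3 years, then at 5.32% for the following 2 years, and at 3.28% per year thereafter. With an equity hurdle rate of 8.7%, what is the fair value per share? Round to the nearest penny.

£291.18

Three-stage DDM. Project D₁…D_5; terminal Gordon value at t=5 with g = 0.0328; discount at r = 0.087.
D_1 = 10.8215
D_2 = 13.4295
D_3 = 16.6660
D_4 = 17.5526
D_5 = 18.4865
TV_5 = 19.0928/(0.087−0.0328) = 352.2658
P₀ = Σ Dₜ/(1+r)ᵗ + TV_5/(1+r)^5 = 291.1770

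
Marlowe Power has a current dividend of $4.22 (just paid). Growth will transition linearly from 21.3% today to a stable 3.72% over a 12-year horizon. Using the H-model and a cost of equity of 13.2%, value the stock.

$93.12

H-model: P₀ = D₀[(1+g_L) + H(g_S−g_L)]/(r−g_L), with H = 12/2 = 6.
P₀ = 4.22 × [(1+0.0372) + 6×(0.213−0.0372)] / (0.132−0.0372)
   = 4.22 × 2.0920 / 0.0948 = 93.1249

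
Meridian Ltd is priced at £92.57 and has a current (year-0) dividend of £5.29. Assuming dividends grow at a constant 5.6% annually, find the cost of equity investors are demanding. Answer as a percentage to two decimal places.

11.63%

Rearranging the constant-growth DDM: r = D₁/P₀ + g.
D₁ = 5.29 × (1 + 0.056) = 5.5862.
r = 5.5862 / 92.57 + 0.056 = 0.06035 + 0.056 = 0.11635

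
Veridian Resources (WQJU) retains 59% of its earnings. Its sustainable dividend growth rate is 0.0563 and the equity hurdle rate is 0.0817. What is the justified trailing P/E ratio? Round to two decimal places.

Payout ratio b = 1 − 0.59 = 0.41.
Justified trailing P/E = b(1+g)/(r−g) = 0.41×(1+0.0563)/(0.0817−0.0563) = 17.0505

17.05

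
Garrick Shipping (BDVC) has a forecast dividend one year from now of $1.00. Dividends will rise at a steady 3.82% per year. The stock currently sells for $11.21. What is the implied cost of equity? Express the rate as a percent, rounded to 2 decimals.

Rearranging the constant-growth DDM: r = D₁/P₀ + g.
r = 1.0000 / 11.21 + 0.0382 = 0.08921 + 0.0382 = 0.12741

12.74%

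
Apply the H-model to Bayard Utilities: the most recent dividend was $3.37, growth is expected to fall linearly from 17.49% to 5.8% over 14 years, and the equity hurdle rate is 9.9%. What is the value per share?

H-model: P₀ = D₀[(1+g_L) + H(g_S−g_L)]/(r−g_L), with H = 14/2 = 7.
P₀ = 3.37 × [(1+0.058) + 7×(0.1749−0.058)] / (0.099−0.058)
   = 3.37 × 1.8763 / 0.041 = 154.2227

$154.22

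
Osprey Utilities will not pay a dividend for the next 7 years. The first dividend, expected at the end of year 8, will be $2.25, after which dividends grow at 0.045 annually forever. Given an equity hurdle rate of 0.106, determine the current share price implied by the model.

Deferred-dividend DDM. At t=7 the remaining stream is a growing perpetuity with first payment D_8 = 2.25.
V_7 = D_8/(r−g) = 2.25/(0.106−0.045) = 36.8852
P₀ = V_7/(1+r)^7 = 36.8852/(1+0.106)^7 = 18.2208

$18.22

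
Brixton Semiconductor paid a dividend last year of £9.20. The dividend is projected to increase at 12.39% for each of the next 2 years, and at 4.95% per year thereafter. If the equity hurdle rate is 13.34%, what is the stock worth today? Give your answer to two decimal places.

Two-stage DDM. Project D₁…D_2 at 0.1239, terminal growth 0.0495, discount at r = 0.1334.
D_1 = 10.3399
D_2 = 11.6210
Terminal value at t=2: TV = D_3/(r−g) = 12.1962/(0.1334−0.0495) = 145.3663
P₀ = 10.3399/(1+0.1334)^1 + 11.6210/(1+0.1334)^2 + 145.3663/(1+0.1334)^2 = 131.3304

£131.33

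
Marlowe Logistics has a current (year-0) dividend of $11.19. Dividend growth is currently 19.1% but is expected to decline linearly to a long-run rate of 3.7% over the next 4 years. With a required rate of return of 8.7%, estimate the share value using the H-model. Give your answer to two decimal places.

$301.01

H-model: P₀ = D₀[(1+g_L) + H(g_S−g_L)]/(r−g_L), with H = 4/2 = 2.
P₀ = 11.19 × [(1+0.037) + 2×(0.191−0.037)] / (0.087−0.037)
   = 11.19 × 1.3450 / 0.05 = 301.0110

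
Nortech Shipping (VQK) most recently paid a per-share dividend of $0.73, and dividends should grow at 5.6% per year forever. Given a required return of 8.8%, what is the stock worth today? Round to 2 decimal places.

Gordon growth model: P₀ = D₁/(r − g). D₁ = 0.73 × (1 + 0.056) = 0.7709.
P₀ = 0.7709 / (0.088 − 0.056) = 0.7709 / 0.032 = 24.0900

$24.09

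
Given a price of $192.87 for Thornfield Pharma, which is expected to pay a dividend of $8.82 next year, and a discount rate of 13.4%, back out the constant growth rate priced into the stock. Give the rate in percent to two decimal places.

From P₀ = D₁/(r − g), the implied growth is g = r − D₁/P₀.
g = 0.134 − 8.82/192.87 = 0.134 − 0.04573 = 0.08827

8.83%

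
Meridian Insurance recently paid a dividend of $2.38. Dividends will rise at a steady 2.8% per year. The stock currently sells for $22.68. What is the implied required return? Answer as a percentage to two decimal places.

13.59%

Rearranging the constant-growth DDM: r = D₁/P₀ + g.
D₁ = 2.38 × (1 + 0.028) = 2.4466.
r = 2.4466 / 22.68 + 0.028 = 0.10788 + 0.028 = 0.13588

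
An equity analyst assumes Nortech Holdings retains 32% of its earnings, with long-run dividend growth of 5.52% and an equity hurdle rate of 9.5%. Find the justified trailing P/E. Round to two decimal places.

Payout ratio b = 1 − 0.32 = 0.68.
Justified trailing P/E = b(1+g)/(r−g) = 0.68×(1+0.0552)/(0.095−0.0552) = 18.0285

18.03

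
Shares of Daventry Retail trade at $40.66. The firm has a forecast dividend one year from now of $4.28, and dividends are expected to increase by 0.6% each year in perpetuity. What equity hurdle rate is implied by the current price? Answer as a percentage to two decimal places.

11.13%

Rearranging the constant-growth DDM: r = D₁/P₀ + g.
r = 4.2800 / 40.66 + 0.006 = 0.10526 + 0.006 = 0.11126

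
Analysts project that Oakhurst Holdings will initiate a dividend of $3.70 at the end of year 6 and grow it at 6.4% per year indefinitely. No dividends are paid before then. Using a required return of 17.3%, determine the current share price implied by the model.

$15.29

Deferred-dividend DDM. At t=5 the remaining stream is a growing perpetuity with first payment D_6 = 3.70.
V_5 = D_6/(r−g) = 3.70/(0.173−0.064) = 33.9450
P₀ = V_5/(1+r)^5 = 33.9450/(1+0.173)^5 = 15.2857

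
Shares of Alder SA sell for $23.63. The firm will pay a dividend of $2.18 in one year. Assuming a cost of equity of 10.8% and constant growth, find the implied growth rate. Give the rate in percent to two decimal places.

1.57%

From P₀ = D₁/(r − g), the implied growth is g = r − D₁/P₀.
g = 0.108 − 2.18/23.63 = 0.108 − 0.09226 = 0.01574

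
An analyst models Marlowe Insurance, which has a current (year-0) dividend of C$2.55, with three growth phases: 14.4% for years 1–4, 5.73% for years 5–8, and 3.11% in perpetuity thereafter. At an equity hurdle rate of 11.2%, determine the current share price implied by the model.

C$50.80

Three-stage DDM. Project D₁…D_8; terminal Gordon value at t=8 with g = 0.0311; discount at r = 0.112.
D_1 = 2.9172
D_2 = 3.3373
D_3 = 3.8178
D_4 = 4.3676
D_5 = 4.6179
D_6 = 4.8825
D_7 = 5.1622
D_8 = 5.4580
TV_8 = 5.6278/(0.112−0.0311) = 69.5648
P₀ = Σ Dₜ/(1+r)ᵗ + TV_8/(1+r)^8 = 50.7977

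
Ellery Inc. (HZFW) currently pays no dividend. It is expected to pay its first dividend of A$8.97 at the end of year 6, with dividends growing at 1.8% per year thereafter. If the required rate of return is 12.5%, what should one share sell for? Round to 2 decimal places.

Deferred-dividend DDM. At t=5 the remaining stream is a growing perpetuity with first payment D_6 = 8.97.
V_5 = D_6/(r−g) = 8.97/(0.125−0.018) = 83.8318
P₀ = V_5/(1+r)^5 = 83.8318/(1+0.125)^5 = 46.5207

A$46.52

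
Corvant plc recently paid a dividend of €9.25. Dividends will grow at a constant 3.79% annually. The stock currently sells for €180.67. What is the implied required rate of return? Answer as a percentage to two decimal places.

9.10%

Rearranging the constant-growth DDM: r = D₁/P₀ + g.
D₁ = 9.25 × (1 + 0.0379) = 9.6006.
r = 9.6006 / 180.67 + 0.0379 = 0.05314 + 0.0379 = 0.09104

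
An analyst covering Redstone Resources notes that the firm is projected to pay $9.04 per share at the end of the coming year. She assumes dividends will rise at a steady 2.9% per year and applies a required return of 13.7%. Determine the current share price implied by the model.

Gordon growth model: P₀ = D₁/(r − g), with D₁ = 9.04 given directly.
P₀ = 9.0400 / (0.137 − 0.029) = 9.0400 / 0.108 = 83.7037

$83.70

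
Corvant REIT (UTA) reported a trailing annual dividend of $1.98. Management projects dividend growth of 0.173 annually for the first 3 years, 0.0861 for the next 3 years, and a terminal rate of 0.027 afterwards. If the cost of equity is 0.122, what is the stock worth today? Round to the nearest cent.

$35.04

Three-stage DDM. Project D₁…D_6; terminal Gordon value at t=6 with g = 0.027; discount at r = 0.122.
D_1 = 2.3225
D_2 = 2.7243
D_3 = 3.1957
D_4 = 3.4708
D_5 = 3.7696
D_6 = 4.0942
TV_6 = 4.2047/(0.122−0.027) = 44.2604
P₀ = Σ Dₜ/(1+r)ᵗ + TV_6/(1+r)^6 = 35.0437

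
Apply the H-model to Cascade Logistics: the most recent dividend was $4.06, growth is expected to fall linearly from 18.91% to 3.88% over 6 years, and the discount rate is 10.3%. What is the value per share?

H-model: P₀ = D₀[(1+g_L) + H(g_S−g_L)]/(r−g_L), with H = 6/2 = 3.
P₀ = 4.06 × [(1+0.0388) + 3×(0.1891−0.0388)] / (0.103−0.0388)
   = 4.06 × 1.4897 / 0.0642 = 94.2084

$94.21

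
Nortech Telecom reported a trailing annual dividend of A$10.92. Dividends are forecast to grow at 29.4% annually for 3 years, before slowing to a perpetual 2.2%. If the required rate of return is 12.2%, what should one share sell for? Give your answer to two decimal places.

A$215.07

Two-stage DDM. Project D₁…D_3 at 0.294, terminal growth 0.022, discount at r = 0.122.
D_1 = 14.1305
D_2 = 18.2848
D_3 = 23.6606
Terminal value at t=3: TV = D_4/(r−g) = 24.1811/(0.122−0.022) = 241.8112
P₀ = 14.1305/(1+0.122)^1 + 18.2848/(1+0.122)^2 + 23.6606/(1+0.122)^3 + 241.8112/(1+0.122)^3 = 215.0675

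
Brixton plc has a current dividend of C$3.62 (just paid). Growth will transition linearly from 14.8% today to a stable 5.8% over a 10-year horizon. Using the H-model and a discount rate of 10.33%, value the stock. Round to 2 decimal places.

H-model: P₀ = D₀[(1+g_L) + H(g_S−g_L)]/(r−g_L), with H = 10/2 = 5.
P₀ = 3.62 × [(1+0.058) + 5×(0.148−0.058)] / (0.1033−0.058)
   = 3.62 × 1.5080 / 0.0453 = 120.5068

C$120.51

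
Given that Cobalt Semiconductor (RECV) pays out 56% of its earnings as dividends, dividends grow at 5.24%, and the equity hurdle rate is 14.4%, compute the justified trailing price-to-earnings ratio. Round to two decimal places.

Justified trailing P/E = b(1+g)/(r−g) = 0.56×(1+0.0524)/(0.144−0.0524) = 6.4339

6.43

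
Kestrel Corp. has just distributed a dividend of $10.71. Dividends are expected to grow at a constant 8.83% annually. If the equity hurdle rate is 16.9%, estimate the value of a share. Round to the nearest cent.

Gordon growth model: P₀ = D₁/(r − g). D₁ = 10.71 × (1 + 0.0883) = 11.6557.
P₀ = 11.6557 / (0.169 − 0.0883) = 11.6557 / 0.0807 = 144.4324

$144.43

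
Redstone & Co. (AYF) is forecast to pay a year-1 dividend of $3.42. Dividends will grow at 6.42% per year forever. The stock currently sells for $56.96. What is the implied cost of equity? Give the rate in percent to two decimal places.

Rearranging the constant-growth DDM: r = D₁/P₀ + g.
r = 3.4200 / 56.96 + 0.0642 = 0.06004 + 0.0642 = 0.12424

12.42%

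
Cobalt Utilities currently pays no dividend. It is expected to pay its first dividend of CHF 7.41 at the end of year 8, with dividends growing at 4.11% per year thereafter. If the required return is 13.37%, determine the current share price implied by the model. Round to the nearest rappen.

Deferred-dividend DDM. At t=7 the remaining stream is a growing perpetuity with first payment D_8 = 7.41.
V_7 = D_8/(r−g) = 7.41/(0.1337−0.0411) = 80.0216
P₀ = V_7/(1+r)^7 = 80.0216/(1+0.1337)^7 = 33.2445

CHF 33.24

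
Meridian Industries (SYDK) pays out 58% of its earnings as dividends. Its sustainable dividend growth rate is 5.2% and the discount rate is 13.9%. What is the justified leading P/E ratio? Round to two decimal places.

Justified leading P/E = b/(r−g) = 0.58/(0.139−0.052) = 6.6667

6.67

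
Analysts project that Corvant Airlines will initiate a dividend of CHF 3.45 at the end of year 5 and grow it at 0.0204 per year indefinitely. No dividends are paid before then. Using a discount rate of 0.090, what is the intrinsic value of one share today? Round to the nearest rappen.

Deferred-dividend DDM. At t=4 the remaining stream is a growing perpetuity with first payment D_5 = 3.45.
V_4 = D_5/(r−g) = 3.45/(0.09−0.0204) = 49.5690
P₀ = V_4/(1+r)^4 = 49.5690/(1+0.09)^4 = 35.1159

CHF 35.12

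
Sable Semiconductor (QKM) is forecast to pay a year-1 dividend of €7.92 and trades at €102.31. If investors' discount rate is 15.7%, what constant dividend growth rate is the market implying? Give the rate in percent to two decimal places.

From P₀ = D₁/(r − g), the implied growth is g = r − D₁/P₀.
g = 0.157 − 7.92/102.31 = 0.157 − 0.07741 = 0.07959

7.96%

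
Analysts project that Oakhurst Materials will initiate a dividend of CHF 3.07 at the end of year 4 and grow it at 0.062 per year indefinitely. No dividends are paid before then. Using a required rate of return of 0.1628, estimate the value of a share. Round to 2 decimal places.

Deferred-dividend DDM. At t=3 the remaining stream is a growing perpetuity with first payment D_4 = 3.07.
V_3 = D_4/(r−g) = 3.07/(0.1628−0.062) = 30.4563
P₀ = V_3/(1+r)^3 = 30.4563/(1+0.1628)^3 = 19.3715

CHF 19.37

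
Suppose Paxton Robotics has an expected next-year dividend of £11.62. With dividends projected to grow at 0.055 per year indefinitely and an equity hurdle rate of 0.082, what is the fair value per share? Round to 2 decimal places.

Gordon growth model: P₀ = D₁/(r − g), with D₁ = 11.62 given directly.
P₀ = 11.6200 / (0.082 − 0.055) = 11.6200 / 0.027 = 430.3704

£430.37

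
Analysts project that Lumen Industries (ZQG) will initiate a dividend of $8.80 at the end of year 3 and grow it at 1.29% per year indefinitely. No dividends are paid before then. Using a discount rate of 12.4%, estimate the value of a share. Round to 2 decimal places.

Deferred-dividend DDM. At t=2 the remaining stream is a growing perpetuity with first payment D_3 = 8.80.
V_2 = D_3/(r−g) = 8.80/(0.124−0.0129) = 79.2079
P₀ = V_2/(1+r)^2 = 79.2079/(1+0.124)^2 = 62.6954

$62.70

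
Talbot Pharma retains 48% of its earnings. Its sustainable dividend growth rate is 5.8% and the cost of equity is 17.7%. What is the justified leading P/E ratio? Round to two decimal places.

4.37

Payout ratio b = 1 − 0.48 = 0.52.
Justified leading P/E = b/(r−g) = 0.52/(0.177−0.058) = 4.3697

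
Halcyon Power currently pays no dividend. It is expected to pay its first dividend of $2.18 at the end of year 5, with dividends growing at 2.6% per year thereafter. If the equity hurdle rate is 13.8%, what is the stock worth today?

Deferred-dividend DDM. At t=4 the remaining stream is a growing perpetuity with first payment D_5 = 2.18.
V_4 = D_5/(r−g) = 2.18/(0.138−0.026) = 19.4643
P₀ = V_4/(1+r)^4 = 19.4643/(1+0.138)^4 = 11.6056

$11.61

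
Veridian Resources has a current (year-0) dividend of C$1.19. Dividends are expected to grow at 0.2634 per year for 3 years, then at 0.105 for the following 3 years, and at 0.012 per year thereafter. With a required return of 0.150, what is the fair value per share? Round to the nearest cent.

C$18.96

Three-stage DDM. Project D₁…D_6; terminal Gordon value at t=6 with g = 0.012; discount at r = 0.15.
D_1 = 1.5034
D_2 = 1.8995
D_3 = 2.3998
D_4 = 2.6517
D_5 = 2.9302
D_6 = 3.2378
TV_6 = 3.2767/(0.15−0.012) = 23.7442
P₀ = Σ Dₜ/(1+r)ᵗ + TV_6/(1+r)^6 = 18.9595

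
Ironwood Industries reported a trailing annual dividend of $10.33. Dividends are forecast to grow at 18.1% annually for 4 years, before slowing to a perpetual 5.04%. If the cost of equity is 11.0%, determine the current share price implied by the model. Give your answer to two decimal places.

$281.66

Two-stage DDM. Project D₁…D_4 at 0.181, terminal growth 0.0504, discount at r = 0.11.
D_1 = 12.1997
D_2 = 14.4079
D_3 = 17.0157
D_4 = 20.0956
Terminal value at t=4: TV = D_5/(r−g) = 21.1084/(0.11−0.0504) = 354.1672
P₀ = 12.1997/(1+0.11)^1 + 14.4079/(1+0.11)^2 + 17.0157/(1+0.11)^3 + 20.0956/(1+0.11)^4 + 354.1672/(1+0.11)^4 = 281.6647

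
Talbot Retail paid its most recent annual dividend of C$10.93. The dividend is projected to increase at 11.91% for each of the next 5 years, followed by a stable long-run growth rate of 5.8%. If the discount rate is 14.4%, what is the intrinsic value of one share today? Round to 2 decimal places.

C$171.64

Two-stage DDM. Project D₁…D_5 at 0.1191, terminal growth 0.058, discount at r = 0.144.
D_1 = 12.2318
D_2 = 13.6886
D_3 = 15.3189
D_4 = 17.1434
D_5 = 19.1851
Terminal value at t=5: TV = D_6/(r−g) = 20.2979/(0.144−0.058) = 236.0217
P₀ = 12.2318/(1+0.144)^1 + 13.6886/(1+0.144)^2 + 15.3189/(1+0.144)^3 + 17.1434/(1+0.144)^4 + 19.1851/(1+0.144)^5 + 236.0217/(1+0.144)^5 = 171.6375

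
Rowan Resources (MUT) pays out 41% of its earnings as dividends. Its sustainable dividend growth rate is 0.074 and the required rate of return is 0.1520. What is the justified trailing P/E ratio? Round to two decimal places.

5.65

Justified trailing P/E = b(1+g)/(r−g) = 0.41×(1+0.074)/(0.152−0.074) = 5.6454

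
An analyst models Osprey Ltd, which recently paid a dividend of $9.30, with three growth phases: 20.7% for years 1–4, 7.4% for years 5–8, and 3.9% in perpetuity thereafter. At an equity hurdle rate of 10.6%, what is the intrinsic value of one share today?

$277.46

Three-stage DDM. Project D₁…D_8; terminal Gordon value at t=8 with g = 0.039; discount at r = 0.106.
D_1 = 11.2251
D_2 = 13.5487
D_3 = 16.3533
D_4 = 19.7384
D_5 = 21.1990
D_6 = 22.7678
D_7 = 24.4526
D_8 = 26.2621
TV_8 = 27.2863/(0.106−0.039) = 407.2583
P₀ = Σ Dₜ/(1+r)ᵗ + TV_8/(1+r)^8 = 277.4606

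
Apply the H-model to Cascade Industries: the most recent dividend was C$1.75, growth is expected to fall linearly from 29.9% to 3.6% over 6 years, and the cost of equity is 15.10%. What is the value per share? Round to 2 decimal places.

H-model: P₀ = D₀[(1+g_L) + H(g_S−g_L)]/(r−g_L), with H = 6/2 = 3.
P₀ = 1.75 × [(1+0.036) + 3×(0.299−0.036)] / (0.151−0.036)
   = 1.75 × 1.8250 / 0.115 = 27.7717

C$27.77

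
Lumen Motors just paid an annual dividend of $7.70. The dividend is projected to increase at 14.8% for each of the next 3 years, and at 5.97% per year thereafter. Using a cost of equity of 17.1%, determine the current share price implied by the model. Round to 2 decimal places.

Two-stage DDM. Project D₁…D_3 at 0.148, terminal growth 0.0597, discount at r = 0.171.
D_1 = 8.8396
D_2 = 10.1479
D_3 = 11.6497
Terminal value at t=3: TV = D_4/(r−g) = 12.3452/(0.171−0.0597) = 110.9185
P₀ = 8.8396/(1+0.171)^1 + 10.1479/(1+0.171)^2 + 11.6497/(1+0.171)^3 + 110.9185/(1+0.171)^3 = 91.2814

$91.28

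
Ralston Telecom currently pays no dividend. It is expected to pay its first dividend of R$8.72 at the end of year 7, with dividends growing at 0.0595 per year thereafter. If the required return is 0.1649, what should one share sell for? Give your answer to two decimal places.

R$33.11

Deferred-dividend DDM. At t=6 the remaining stream is a growing perpetuity with first payment D_7 = 8.72.
V_6 = D_7/(r−g) = 8.72/(0.1649−0.0595) = 82.7324
P₀ = V_6/(1+r)^6 = 82.7324/(1+0.1649)^6 = 33.1088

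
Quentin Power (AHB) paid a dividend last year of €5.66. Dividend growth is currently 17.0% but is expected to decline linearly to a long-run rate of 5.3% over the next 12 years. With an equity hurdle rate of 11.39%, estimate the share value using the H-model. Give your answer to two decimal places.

H-model: P₀ = D₀[(1+g_L) + H(g_S−g_L)]/(r−g_L), with H = 12/2 = 6.
P₀ = 5.66 × [(1+0.053) + 6×(0.17−0.053)] / (0.1139−0.053)
   = 5.66 × 1.7550 / 0.0609 = 163.1084

€163.11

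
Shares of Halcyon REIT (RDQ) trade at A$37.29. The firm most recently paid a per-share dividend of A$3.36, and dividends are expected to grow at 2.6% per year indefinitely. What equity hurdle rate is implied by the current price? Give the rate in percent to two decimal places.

Rearranging the constant-growth DDM: r = D₁/P₀ + g.
D₁ = 3.36 × (1 + 0.026) = 3.4474.
r = 3.4474 / 37.29 + 0.026 = 0.09245 + 0.026 = 0.11845

11.84%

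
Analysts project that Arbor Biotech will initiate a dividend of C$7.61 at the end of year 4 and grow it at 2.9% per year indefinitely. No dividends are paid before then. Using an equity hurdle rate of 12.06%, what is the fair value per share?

C$59.04

Deferred-dividend DDM. At t=3 the remaining stream is a growing perpetuity with first payment D_4 = 7.61.
V_3 = D_4/(r−g) = 7.61/(0.1206−0.029) = 83.0786
P₀ = V_3/(1+r)^3 = 83.0786/(1+0.1206)^3 = 59.0388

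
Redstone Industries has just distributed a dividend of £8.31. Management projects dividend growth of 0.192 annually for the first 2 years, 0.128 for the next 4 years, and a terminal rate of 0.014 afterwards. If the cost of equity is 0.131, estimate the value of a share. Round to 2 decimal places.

£133.82

Three-stage DDM. Project D₁…D_6; terminal Gordon value at t=6 with g = 0.014; discount at r = 0.131.
D_1 = 9.9055
D_2 = 11.8074
D_3 = 13.3187
D_4 = 15.0235
D_5 = 16.9465
D_6 = 19.1157
TV_6 = 19.3833/(0.131−0.014) = 165.6693
P₀ = Σ Dₜ/(1+r)ᵗ + TV_6/(1+r)^6 = 133.8197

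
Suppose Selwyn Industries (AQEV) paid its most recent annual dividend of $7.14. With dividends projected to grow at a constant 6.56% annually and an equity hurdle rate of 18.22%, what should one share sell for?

Gordon growth model: P₀ = D₁/(r − g). D₁ = 7.14 × (1 + 0.0656) = 7.6084.
P₀ = 7.6084 / (0.1822 − 0.0656) = 7.6084 / 0.1166 = 65.2520

$65.25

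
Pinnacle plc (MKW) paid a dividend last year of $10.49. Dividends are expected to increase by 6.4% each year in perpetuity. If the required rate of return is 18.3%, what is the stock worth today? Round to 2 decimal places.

Gordon growth model: P₀ = D₁/(r − g). D₁ = 10.49 × (1 + 0.064) = 11.1614.
P₀ = 11.1614 / (0.183 − 0.064) = 11.1614 / 0.119 = 93.7929

$93.79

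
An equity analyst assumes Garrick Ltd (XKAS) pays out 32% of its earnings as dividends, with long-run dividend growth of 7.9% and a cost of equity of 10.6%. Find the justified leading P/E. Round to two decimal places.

Justified leading P/E = b/(r−g) = 0.32/(0.106−0.079) = 11.8519

11.85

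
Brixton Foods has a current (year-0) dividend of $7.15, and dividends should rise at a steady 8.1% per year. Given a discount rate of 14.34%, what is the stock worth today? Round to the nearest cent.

$123.86

Gordon growth model: P₀ = D₁/(r − g). D₁ = 7.15 × (1 + 0.081) = 7.7291.
P₀ = 7.7291 / (0.1434 − 0.081) = 7.7291 / 0.0624 = 123.8646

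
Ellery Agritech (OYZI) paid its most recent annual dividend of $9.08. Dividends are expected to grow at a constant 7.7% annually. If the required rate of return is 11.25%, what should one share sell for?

Gordon growth model: P₀ = D₁/(r − g). D₁ = 9.08 × (1 + 0.077) = 9.7792.
P₀ = 9.7792 / (0.1125 − 0.077) = 9.7792 / 0.0355 = 275.4693

$275.47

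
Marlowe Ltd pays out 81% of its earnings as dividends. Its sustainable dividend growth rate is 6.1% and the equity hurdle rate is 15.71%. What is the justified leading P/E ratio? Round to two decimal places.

Justified leading P/E = b/(r−g) = 0.81/(0.1571−0.061) = 8.4287

8.43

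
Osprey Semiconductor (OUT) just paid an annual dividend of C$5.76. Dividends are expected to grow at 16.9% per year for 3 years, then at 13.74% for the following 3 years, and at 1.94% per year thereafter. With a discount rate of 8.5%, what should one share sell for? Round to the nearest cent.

Three-stage DDM. Project D₁…D_6; terminal Gordon value at t=6 with g = 0.0194; discount at r = 0.085.
D_1 = 6.7334
D_2 = 7.8714
D_3 = 9.2017
D_4 = 10.4660
D_5 = 11.9040
D_6 = 13.5396
TV_6 = 13.8023/(0.085−0.0194) = 210.4004
P₀ = Σ Dₜ/(1+r)ᵗ + TV_6/(1+r)^6 = 172.8279

C$172.83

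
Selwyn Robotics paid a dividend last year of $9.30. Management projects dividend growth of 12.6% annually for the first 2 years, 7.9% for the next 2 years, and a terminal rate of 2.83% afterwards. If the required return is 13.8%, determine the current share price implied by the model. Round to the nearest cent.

Three-stage DDM. Project D₁…D_4; terminal Gordon value at t=4 with g = 0.0283; discount at r = 0.138.
D_1 = 10.4718
D_2 = 11.7912
D_3 = 12.7228
D_4 = 13.7279
TV_4 = 14.1164/(0.138−0.0283) = 128.6814
P₀ = Σ Dₜ/(1+r)ᵗ + TV_4/(1+r)^4 = 111.8517

$111.85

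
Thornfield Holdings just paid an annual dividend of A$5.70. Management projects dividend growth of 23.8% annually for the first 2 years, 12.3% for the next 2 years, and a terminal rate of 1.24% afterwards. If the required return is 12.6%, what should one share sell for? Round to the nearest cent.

A$87.96

Three-stage DDM. Project D₁…D_4; terminal Gordon value at t=4 with g = 0.0124; discount at r = 0.126.
D_1 = 7.0566
D_2 = 8.7361
D_3 = 9.8106
D_4 = 11.0173
TV_4 = 11.1539/(0.126−0.0124) = 98.1860
P₀ = Σ Dₜ/(1+r)ᵗ + TV_4/(1+r)^4 = 87.9625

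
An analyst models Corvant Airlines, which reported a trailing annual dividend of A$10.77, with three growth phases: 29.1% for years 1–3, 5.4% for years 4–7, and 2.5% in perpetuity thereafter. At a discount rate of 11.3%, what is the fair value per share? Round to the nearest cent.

Three-stage DDM. Project D₁…D_7; terminal Gordon value at t=7 with g = 0.025; discount at r = 0.113.
D_1 = 13.9041
D_2 = 17.9502
D_3 = 23.1736
D_4 = 24.4250
D_5 = 25.7440
D_6 = 27.1342
D_7 = 28.5994
TV_7 = 29.3144/(0.113−0.025) = 333.1180
P₀ = Σ Dₜ/(1+r)ᵗ + TV_7/(1+r)^7 = 260.0176

A$260.02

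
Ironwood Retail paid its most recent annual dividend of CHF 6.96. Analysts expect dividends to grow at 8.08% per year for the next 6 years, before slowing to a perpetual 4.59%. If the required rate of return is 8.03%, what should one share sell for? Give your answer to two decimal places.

Two-stage DDM. Project D₁…D_6 at 0.0808, terminal growth 0.0459, discount at r = 0.0803.
D_1 = 7.5224
D_2 = 8.1302
D_3 = 8.7871
D_4 = 9.4971
D_5 = 10.2645
D_6 = 11.0938
Terminal value at t=6: TV = D_7/(r−g) = 11.6030/(0.0803−0.0459) = 337.2974
P₀ = 7.5224/(1+0.0803)^1 + 8.1302/(1+0.0803)^2 + 8.7871/(1+0.0803)^3 + 9.4971/(1+0.0803)^4 + 10.2645/(1+0.0803)^5 + 11.0938/(1+0.0803)^6 + 337.2974/(1+0.0803)^6 = 254.0284

CHF 254.03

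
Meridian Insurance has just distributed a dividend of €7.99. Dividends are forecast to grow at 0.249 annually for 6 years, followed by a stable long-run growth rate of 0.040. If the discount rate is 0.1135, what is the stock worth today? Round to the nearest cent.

€298.22

Two-stage DDM. Project D₁…D_6 at 0.249, terminal growth 0.04, discount at r = 0.1135.
D_1 = 9.9795
D_2 = 12.4644
D_3 = 15.5680
D_4 = 19.4445
D_5 = 24.2862
D_6 = 30.3334
Terminal value at t=6: TV = D_7/(r−g) = 31.5468/(0.1135−0.04) = 429.2076
P₀ = 9.9795/(1+0.1135)^1 + 12.4644/(1+0.1135)^2 + 15.5680/(1+0.1135)^3 + 19.4445/(1+0.1135)^4 + 24.2862/(1+0.1135)^5 + 30.3334/(1+0.1135)^6 + 429.2076/(1+0.1135)^6 = 298.2195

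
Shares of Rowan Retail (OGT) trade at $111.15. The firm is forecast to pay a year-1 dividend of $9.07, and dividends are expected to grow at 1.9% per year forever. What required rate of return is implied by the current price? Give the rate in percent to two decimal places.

Rearranging the constant-growth DDM: r = D₁/P₀ + g.
r = 9.0700 / 111.15 + 0.019 = 0.08160 + 0.019 = 0.10060

10.06%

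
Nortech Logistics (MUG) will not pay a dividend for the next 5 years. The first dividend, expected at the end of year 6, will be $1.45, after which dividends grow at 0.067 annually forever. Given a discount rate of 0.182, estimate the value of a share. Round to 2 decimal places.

$5.46

Deferred-dividend DDM. At t=5 the remaining stream is a growing perpetuity with first payment D_6 = 1.45.
V_5 = D_6/(r−g) = 1.45/(0.182−0.067) = 12.6087
P₀ = V_5/(1+r)^5 = 12.6087/(1+0.182)^5 = 5.4649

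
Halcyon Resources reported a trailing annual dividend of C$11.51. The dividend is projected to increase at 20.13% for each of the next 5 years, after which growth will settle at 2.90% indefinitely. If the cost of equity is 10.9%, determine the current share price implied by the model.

Two-stage DDM. Project D₁…D_5 at 0.2013, terminal growth 0.029, discount at r = 0.109.
D_1 = 13.8270
D_2 = 16.6103
D_3 = 19.9540
D_4 = 23.9707
D_5 = 28.7960
Terminal value at t=5: TV = D_6/(r−g) = 29.6311/(0.109−0.029) = 370.3890
P₀ = 13.8270/(1+0.109)^1 + 16.6103/(1+0.109)^2 + 19.9540/(1+0.109)^3 + 23.9707/(1+0.109)^4 + 28.7960/(1+0.109)^5 + 370.3890/(1+0.109)^5 = 294.4175

C$294.42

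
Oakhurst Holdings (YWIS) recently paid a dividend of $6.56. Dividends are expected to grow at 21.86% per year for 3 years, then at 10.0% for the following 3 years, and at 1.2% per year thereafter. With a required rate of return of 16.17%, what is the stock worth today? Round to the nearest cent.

$85.52

Three-stage DDM. Project D₁…D_6; terminal Gordon value at t=6 with g = 0.012; discount at r = 0.1617.
D_1 = 7.9940
D_2 = 9.7415
D_3 = 11.8710
D_4 = 13.0581
D_5 = 14.3639
D_6 = 15.8003
TV_6 = 15.9899/(0.1617−0.012) = 106.8130
P₀ = Σ Dₜ/(1+r)ᵗ + TV_6/(1+r)^6 = 85.5157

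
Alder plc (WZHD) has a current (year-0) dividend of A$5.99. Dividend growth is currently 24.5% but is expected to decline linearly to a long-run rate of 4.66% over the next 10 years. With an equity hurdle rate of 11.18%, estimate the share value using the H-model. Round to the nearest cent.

H-model: P₀ = D₀[(1+g_L) + H(g_S−g_L)]/(r−g_L), with H = 10/2 = 5.
P₀ = 5.99 × [(1+0.0466) + 5×(0.245−0.0466)] / (0.1118−0.0466)
   = 5.99 × 2.0386 / 0.0652 = 187.2886

A$187.29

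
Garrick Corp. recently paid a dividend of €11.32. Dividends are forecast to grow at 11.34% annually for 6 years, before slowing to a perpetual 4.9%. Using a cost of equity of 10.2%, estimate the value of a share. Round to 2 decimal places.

€308.74

Two-stage DDM. Project D₁…D_6 at 0.1134, terminal growth 0.049, discount at r = 0.102.
D_1 = 12.6037
D_2 = 14.0329
D_3 = 15.6243
D_4 = 17.3961
D_5 = 19.3688
D_6 = 21.5652
Terminal value at t=6: TV = D_7/(r−g) = 22.6219/(0.102−0.049) = 426.8284
P₀ = 12.6037/(1+0.102)^1 + 14.0329/(1+0.102)^2 + 15.6243/(1+0.102)^3 + 17.3961/(1+0.102)^4 + 19.3688/(1+0.102)^5 + 21.5652/(1+0.102)^6 + 426.8284/(1+0.102)^6 = 308.7438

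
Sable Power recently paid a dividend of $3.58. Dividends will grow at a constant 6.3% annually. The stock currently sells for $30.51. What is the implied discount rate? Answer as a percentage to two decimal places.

Rearranging the constant-growth DDM: r = D₁/P₀ + g.
D₁ = 3.58 × (1 + 0.063) = 3.8055.
r = 3.8055 / 30.51 + 0.063 = 0.12473 + 0.063 = 0.18773

18.77%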